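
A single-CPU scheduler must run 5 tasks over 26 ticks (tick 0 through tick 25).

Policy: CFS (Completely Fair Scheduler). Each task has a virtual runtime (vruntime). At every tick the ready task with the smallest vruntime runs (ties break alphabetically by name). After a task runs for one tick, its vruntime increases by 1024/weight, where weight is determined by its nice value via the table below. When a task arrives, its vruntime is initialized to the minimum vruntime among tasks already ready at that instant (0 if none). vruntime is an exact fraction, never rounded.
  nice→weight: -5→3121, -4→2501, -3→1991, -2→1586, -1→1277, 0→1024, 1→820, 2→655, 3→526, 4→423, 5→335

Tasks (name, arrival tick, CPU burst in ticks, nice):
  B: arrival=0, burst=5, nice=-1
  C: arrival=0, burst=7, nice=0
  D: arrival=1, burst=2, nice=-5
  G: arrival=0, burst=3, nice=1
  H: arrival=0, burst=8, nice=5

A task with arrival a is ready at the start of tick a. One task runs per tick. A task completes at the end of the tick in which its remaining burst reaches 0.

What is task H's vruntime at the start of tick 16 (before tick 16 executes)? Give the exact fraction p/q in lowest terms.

t=0: vr[B=0 C=0 G=0 H=0] → run B
t=1: vr[B=1024/1277 C=0 D=0 G=0 H=0] → run C
t=2: vr[B=1024/1277 C=1 D=0 G=0 H=0] → run D
t=3: vr[B=1024/1277 C=1 D=1024/3121 G=0 H=0] → run G
t=4: vr[B=1024/1277 C=1 D=1024/3121 G=256/205 H=0] → run H
t=5: vr[B=1024/1277 C=1 D=1024/3121 G=256/205 H=1024/335] → run D
t=6: vr[B=1024/1277 C=1 G=256/205 H=1024/335] → run B
t=7: vr[B=2048/1277 C=1 G=256/205 H=1024/335] → run C
t=8: vr[B=2048/1277 C=2 G=256/205 H=1024/335] → run G
t=9: vr[B=2048/1277 C=2 G=512/205 H=1024/335] → run B
t=10: vr[B=3072/1277 C=2 G=512/205 H=1024/335] → run C
t=11: vr[B=3072/1277 C=3 G=512/205 H=1024/335] → run B
t=12: vr[B=4096/1277 C=3 G=512/205 H=1024/335] → run G
t=13: vr[B=4096/1277 C=3 H=1024/335] → run C
t=14: vr[B=4096/1277 C=4 H=1024/335] → run H
t=15: vr[B=4096/1277 C=4 H=2048/335] → run B
t=16: vr[C=4 H=2048/335] → run C
t=17: vr[C=5 H=2048/335] → run C
t=18: vr[C=6 H=2048/335] → run C
t=19: vr[H=2048/335] → run H
t=20: vr[H=3072/335] → run H
t=21: vr[H=4096/335] → run H
t=22: vr[H=1024/67] → run H
t=23: vr[H=6144/335] → run H
t=24: vr[H=7168/335] → run H
t=25: (idle)

vruntime(H, start of tick 16) = 2048/335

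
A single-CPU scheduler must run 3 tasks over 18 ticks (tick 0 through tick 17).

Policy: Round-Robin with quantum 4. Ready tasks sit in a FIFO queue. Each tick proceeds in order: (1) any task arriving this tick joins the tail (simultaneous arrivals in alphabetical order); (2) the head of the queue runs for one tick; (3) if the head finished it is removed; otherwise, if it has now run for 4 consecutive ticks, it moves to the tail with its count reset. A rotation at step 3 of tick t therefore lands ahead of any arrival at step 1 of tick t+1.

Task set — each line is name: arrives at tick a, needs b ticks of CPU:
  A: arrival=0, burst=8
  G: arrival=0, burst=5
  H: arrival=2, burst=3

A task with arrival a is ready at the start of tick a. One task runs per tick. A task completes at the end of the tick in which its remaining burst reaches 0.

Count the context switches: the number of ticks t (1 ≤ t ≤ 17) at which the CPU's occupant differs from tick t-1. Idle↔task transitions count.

t=0: queue=[A,G] q_used=0 → run A
t=1: queue=[A,G] q_used=1 → run A
t=2: queue=[A,G,H] q_used=2 → run A
t=3: queue=[A,G,H] q_used=3 → run A
t=4: queue=[G,H,A] q_used=0 → run G
t=5: queue=[G,H,A] q_used=1 → run G
t=6: queue=[G,H,A] q_used=2 → run G
t=7: queue=[G,H,A] q_used=3 → run G
t=8: queue=[H,A,G] q_used=0 → run H
t=9: queue=[H,A,G] q_used=1 → run H
t=10: queue=[H,A,G] q_used=2 → run H
t=11: queue=[A,G] q_used=0 → run A
t=12: queue=[A,G] q_used=1 → run A
t=13: queue=[A,G] q_used=2 → run A
t=14: queue=[A,G] q_used=3 → run A
t=15: queue=[G] q_used=0 → run G
t=16: (idle)
t=17: (idle)

context switches = 5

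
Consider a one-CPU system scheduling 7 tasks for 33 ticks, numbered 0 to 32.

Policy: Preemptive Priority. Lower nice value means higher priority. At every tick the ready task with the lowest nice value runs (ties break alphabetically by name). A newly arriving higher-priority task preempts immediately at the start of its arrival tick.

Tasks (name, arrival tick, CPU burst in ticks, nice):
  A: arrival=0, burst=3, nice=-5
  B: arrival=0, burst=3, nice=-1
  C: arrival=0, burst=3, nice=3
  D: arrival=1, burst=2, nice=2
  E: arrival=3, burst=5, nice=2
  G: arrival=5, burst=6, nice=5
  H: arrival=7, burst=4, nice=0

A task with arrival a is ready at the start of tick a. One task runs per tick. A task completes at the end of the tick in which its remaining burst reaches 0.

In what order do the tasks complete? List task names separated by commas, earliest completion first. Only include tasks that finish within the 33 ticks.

t=0: ready={A,B,C} → run A
t=1: ready={A,B,C,D} → run A
t=2: ready={A,B,C,D} → run A
t=3: ready={B,C,D,E} → run B
t=4: ready={B,C,D,E} → run B
t=5: ready={B,C,D,E,G} → run B
t=6: ready={C,D,E,G} → run D
t=7: ready={C,D,E,G,H} → run H
t=8: ready={C,D,E,G,H} → run H
t=9: ready={C,D,E,G,H} → run H
t=10: ready={C,D,E,G,H} → run H
t=11: ready={C,D,E,G} → run D
t=12: ready={C,E,G} → run E
t=13: ready={C,E,G} → run E
t=14: ready={C,E,G} → run E
t=15: ready={C,E,G} → run E
t=16: ready={C,E,G} → run E
t=17: ready={C,G} → run C
t=18: ready={C,G} → run C
t=19: ready={C,G} → run C
t=20: ready={G} → run G
t=21: ready={G} → run G
t=22: ready={G} → run G
t=23: ready={G} → run G
t=24: ready={G} → run G
t=25: ready={G} → run G
t=26: (idle)
t=27: (idle)
t=28: (idle)
t=29: (idle)
t=30: (idle)
t=31: (idle)
t=32: (idle)

completion order = A, B, H, D, E, C, G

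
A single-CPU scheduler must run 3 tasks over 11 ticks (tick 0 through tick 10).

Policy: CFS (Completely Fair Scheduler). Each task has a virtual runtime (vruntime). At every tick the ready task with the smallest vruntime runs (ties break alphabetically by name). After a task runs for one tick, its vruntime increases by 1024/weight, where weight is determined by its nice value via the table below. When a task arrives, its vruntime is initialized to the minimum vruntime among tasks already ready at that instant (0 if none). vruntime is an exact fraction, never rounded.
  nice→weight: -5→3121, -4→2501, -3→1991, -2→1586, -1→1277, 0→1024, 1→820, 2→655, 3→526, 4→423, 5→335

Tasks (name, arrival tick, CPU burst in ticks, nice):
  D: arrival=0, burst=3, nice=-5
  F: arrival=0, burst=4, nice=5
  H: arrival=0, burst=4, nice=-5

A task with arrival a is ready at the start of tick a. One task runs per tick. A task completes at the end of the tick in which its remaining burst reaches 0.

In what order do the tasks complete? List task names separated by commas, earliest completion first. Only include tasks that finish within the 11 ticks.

t=0: vr[D=0 F=0 H=0] → run D
t=1: vr[D=1024/3121 F=0 H=0] → run F
t=2: vr[D=1024/3121 F=1024/335 H=0] → run H
t=3: vr[D=1024/3121 F=1024/335 H=1024/3121] → run D
t=4: vr[D=2048/3121 F=1024/335 H=1024/3121] → run H
t=5: vr[D=2048/3121 F=1024/335 H=2048/3121] → run D
t=6: vr[F=1024/335 H=2048/3121] → run H
t=7: vr[F=1024/335 H=3072/3121] → run H
t=8: vr[F=1024/335] → run F
t=9: vr[F=2048/335] → run F
t=10: vr[F=3072/335] → run F

completion order = D, H, F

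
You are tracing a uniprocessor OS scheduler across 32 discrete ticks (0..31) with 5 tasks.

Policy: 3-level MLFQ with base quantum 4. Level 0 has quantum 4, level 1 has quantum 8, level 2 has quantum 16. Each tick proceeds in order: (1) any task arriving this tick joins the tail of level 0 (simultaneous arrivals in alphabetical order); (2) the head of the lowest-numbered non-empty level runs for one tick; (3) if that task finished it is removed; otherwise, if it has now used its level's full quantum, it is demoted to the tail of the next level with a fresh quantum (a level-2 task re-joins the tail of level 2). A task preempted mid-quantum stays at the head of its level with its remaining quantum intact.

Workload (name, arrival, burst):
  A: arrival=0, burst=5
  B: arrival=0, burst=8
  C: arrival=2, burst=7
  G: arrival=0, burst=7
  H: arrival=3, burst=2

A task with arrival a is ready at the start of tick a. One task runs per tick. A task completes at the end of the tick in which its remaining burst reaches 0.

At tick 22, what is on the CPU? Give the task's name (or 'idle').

t=0: L0/L1/L2 = ABG/-/- → run A
t=1: L0/L1/L2 = ABG/-/- → run A
t=2: L0/L1/L2 = ABGC/-/- → run A
t=3: L0/L1/L2 = ABGCH/-/- → run A
t=4: L0/L1/L2 = BGCH/A/- → run B
t=5: L0/L1/L2 = BGCH/A/- → run B
t=6: L0/L1/L2 = BGCH/A/- → run B
t=7: L0/L1/L2 = BGCH/A/- → run B
t=8: L0/L1/L2 = GCH/AB/- → run G
t=9: L0/L1/L2 = GCH/AB/- → run G
t=10: L0/L1/L2 = GCH/AB/- → run G
t=11: L0/L1/L2 = GCH/AB/- → run G
t=12: L0/L1/L2 = CH/ABG/- → run C
t=13: L0/L1/L2 = CH/ABG/- → run C
t=14: L0/L1/L2 = CH/ABG/- → run C
t=15: L0/L1/L2 = CH/ABG/- → run C
t=16: L0/L1/L2 = H/ABGC/- → run H
t=17: L0/L1/L2 = H/ABGC/- → run H
t=18: L0/L1/L2 = -/ABGC/- → run A
t=19: L0/L1/L2 = -/BGC/- → run B
t=20: L0/L1/L2 = -/BGC/- → run B
t=21: L0/L1/L2 = -/BGC/- → run B
t=22: L0/L1/L2 = -/BGC/- → run B
t=23: L0/L1/L2 = -/GC/- → run G
t=24: L0/L1/L2 = -/GC/- → run G
t=25: L0/L1/L2 = -/GC/- → run G
t=26: L0/L1/L2 = -/C/- → run C
t=27: L0/L1/L2 = -/C/- → run C
t=28: L0/L1/L2 = -/C/- → run C
t=29: (idle)
t=30: (idle)
t=31: (idle)

running at tick 22 = B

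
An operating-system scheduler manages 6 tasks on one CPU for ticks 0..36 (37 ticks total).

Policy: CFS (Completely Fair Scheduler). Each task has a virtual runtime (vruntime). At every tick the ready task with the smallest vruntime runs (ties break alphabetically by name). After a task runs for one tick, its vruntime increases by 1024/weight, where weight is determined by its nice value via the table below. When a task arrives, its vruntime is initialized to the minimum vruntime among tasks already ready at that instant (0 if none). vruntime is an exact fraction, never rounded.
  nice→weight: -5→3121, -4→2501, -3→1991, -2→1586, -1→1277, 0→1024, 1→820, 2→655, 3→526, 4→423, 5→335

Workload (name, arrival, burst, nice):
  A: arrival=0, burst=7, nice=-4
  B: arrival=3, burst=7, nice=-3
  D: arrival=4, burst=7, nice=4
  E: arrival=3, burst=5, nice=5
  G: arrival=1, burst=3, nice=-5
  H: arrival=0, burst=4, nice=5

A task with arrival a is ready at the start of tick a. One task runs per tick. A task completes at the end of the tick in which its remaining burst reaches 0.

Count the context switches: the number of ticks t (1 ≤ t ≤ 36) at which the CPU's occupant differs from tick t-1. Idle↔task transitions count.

context switches = 32

t=0: vr[A=0 H=0] → run A
t=1: vr[A=1024/2501 G=0 H=0] → run G
t=2: vr[A=1024/2501 G=1024/3121 H=0] → run H
t=3: vr[A=1024/2501 B=1024/3121 E=1024/3121 G=1024/3121 H=1024/335] → run B
t=4: vr[A=1024/2501 B=5234688/6213911 D=1024/3121 E=1024/3121 G=1024/3121 H=1024/335] → run D
t=5: vr[A=1024/2501 B=5234688/6213911 D=3629056/1320183 E=1024/3121 G=1024/3121 H=1024/335] → run E
t=6: vr[A=1024/2501 B=5234688/6213911 D=3629056/1320183 E=3538944/1045535 G=1024/3121 H=1024/335] → run G
t=7: vr[A=1024/2501 B=5234688/6213911 D=3629056/1320183 E=3538944/1045535 G=2048/3121 H=1024/335] → run A
t=8: vr[A=2048/2501 B=5234688/6213911 D=3629056/1320183 E=3538944/1045535 G=2048/3121 H=1024/335] → run G
t=9: vr[A=2048/2501 B=5234688/6213911 D=3629056/1320183 E=3538944/1045535 H=1024/335] → run A
t=10: vr[A=3072/2501 B=5234688/6213911 D=3629056/1320183 E=3538944/1045535 H=1024/335] → run B
t=11: vr[A=3072/2501 B=8430592/6213911 D=3629056/1320183 E=3538944/1045535 H=1024/335] → run A
t=12: vr[A=4096/2501 B=8430592/6213911 D=3629056/1320183 E=3538944/1045535 H=1024/335] → run B
t=13: vr[A=4096/2501 B=11626496/6213911 D=3629056/1320183 E=3538944/1045535 H=1024/335] → run A
t=14: vr[A=5120/2501 B=11626496/6213911 D=3629056/1320183 E=3538944/1045535 H=1024/335] → run B
t=15: vr[A=5120/2501 B=14822400/6213911 D=3629056/1320183 E=3538944/1045535 H=1024/335] → run A
t=16: vr[A=6144/2501 B=14822400/6213911 D=3629056/1320183 E=3538944/1045535 H=1024/335] → run B
t=17: vr[A=6144/2501 B=18018304/6213911 D=3629056/1320183 E=3538944/1045535 H=1024/335] → run A
t=18: vr[B=18018304/6213911 D=3629056/1320183 E=3538944/1045535 H=1024/335] → run D
t=19: vr[B=18018304/6213911 D=6824960/1320183 E=3538944/1045535 H=1024/335] → run B
t=20: vr[B=21214208/6213911 D=6824960/1320183 E=3538944/1045535 H=1024/335] → run H
t=21: vr[B=21214208/6213911 D=6824960/1320183 E=3538944/1045535 H=2048/335] → run E
t=22: vr[B=21214208/6213911 D=6824960/1320183 E=6734848/1045535 H=2048/335] → run B
t=23: vr[D=6824960/1320183 E=6734848/1045535 H=2048/335] → run D
t=24: vr[D=3340288/440061 E=6734848/1045535 H=2048/335] → run H
t=25: vr[D=3340288/440061 E=6734848/1045535 H=3072/335] → run E
t=26: vr[D=3340288/440061 E=9930752/1045535 H=3072/335] → run D
t=27: vr[D=13216768/1320183 E=9930752/1045535 H=3072/335] → run H
t=28: vr[D=13216768/1320183 E=9930752/1045535] → run E
t=29: vr[D=13216768/1320183 E=13126656/1045535] → run D
t=30: vr[D=16412672/1320183 E=13126656/1045535] → run D
t=31: vr[D=6536192/440061 E=13126656/1045535] → run E
t=32: vr[D=6536192/440061] → run D
t=33: (idle)
t=34: (idle)
t=35: (idle)
t=36: (idle)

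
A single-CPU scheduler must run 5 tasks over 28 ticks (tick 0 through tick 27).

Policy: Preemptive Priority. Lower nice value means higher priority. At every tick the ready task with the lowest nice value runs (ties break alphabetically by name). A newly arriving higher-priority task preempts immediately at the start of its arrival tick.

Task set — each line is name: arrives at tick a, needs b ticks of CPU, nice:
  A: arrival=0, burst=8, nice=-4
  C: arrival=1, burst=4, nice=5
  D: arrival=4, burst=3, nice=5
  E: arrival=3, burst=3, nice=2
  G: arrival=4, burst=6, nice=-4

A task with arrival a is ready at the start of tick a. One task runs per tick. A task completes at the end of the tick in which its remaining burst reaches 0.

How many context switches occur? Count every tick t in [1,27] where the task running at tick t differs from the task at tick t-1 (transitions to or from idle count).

t=0: ready={A} → run A
t=1: ready={A,C} → run A
t=2: ready={A,C} → run A
t=3: ready={A,C,E} → run A
t=4: ready={A,C,D,E,G} → run A
t=5: ready={A,C,D,E,G} → run A
t=6: ready={A,C,D,E,G} → run A
t=7: ready={A,C,D,E,G} → run A
t=8: ready={C,D,E,G} → run G
t=9: ready={C,D,E,G} → run G
t=10: ready={C,D,E,G} → run G
t=11: ready={C,D,E,G} → run G
t=12: ready={C,D,E,G} → run G
t=13: ready={C,D,E,G} → run G
t=14: ready={C,D,E} → run E
t=15: ready={C,D,E} → run E
t=16: ready={C,D,E} → run E
t=17: ready={C,D} → run C
t=18: ready={C,D} → run C
t=19: ready={C,D} → run C
t=20: ready={C,D} → run C
t=21: ready={D} → run D
t=22: ready={D} → run D
t=23: ready={D} → run D
t=24: (idle)
t=25: (idle)
t=26: (idle)
t=27: (idle)

context switches = 5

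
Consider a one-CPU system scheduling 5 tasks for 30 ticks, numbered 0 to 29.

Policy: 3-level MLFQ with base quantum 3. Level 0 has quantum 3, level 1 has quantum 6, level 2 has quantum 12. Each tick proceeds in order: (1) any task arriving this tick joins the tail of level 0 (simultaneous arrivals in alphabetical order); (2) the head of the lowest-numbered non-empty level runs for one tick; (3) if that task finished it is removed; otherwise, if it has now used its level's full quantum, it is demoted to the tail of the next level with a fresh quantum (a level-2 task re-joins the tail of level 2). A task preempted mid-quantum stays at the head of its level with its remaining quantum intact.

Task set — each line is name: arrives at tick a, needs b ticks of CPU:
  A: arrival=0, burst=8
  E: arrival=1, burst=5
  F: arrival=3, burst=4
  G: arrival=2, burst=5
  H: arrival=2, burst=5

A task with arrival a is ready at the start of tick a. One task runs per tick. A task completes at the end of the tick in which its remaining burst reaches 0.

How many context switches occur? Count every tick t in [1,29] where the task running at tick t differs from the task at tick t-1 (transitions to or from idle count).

t=0: L0/L1/L2 = A/-/- → run A
t=1: L0/L1/L2 = AE/-/- → run A
t=2: L0/L1/L2 = AEGH/-/- → run A
t=3: L0/L1/L2 = EGHF/A/- → run E
t=4: L0/L1/L2 = EGHF/A/- → run E
t=5: L0/L1/L2 = EGHF/A/- → run E
t=6: L0/L1/L2 = GHF/AE/- → run G
t=7: L0/L1/L2 = GHF/AE/- → run G
t=8: L0/L1/L2 = GHF/AE/- → run G
t=9: L0/L1/L2 = HF/AEG/- → run H
t=10: L0/L1/L2 = HF/AEG/- → run H
t=11: L0/L1/L2 = HF/AEG/- → run H
t=12: L0/L1/L2 = F/AEGH/- → run F
t=13: L0/L1/L2 = F/AEGH/- → run F
t=14: L0/L1/L2 = F/AEGH/- → run F
t=15: L0/L1/L2 = -/AEGHF/- → run A
t=16: L0/L1/L2 = -/AEGHF/- → run A
t=17: L0/L1/L2 = -/AEGHF/- → run A
t=18: L0/L1/L2 = -/AEGHF/- → run A
t=19: L0/L1/L2 = -/AEGHF/- → run A
t=20: L0/L1/L2 = -/EGHF/- → run E
t=21: L0/L1/L2 = -/EGHF/- → run E
t=22: L0/L1/L2 = -/GHF/- → run G
t=23: L0/L1/L2 = -/GHF/- → run G
t=24: L0/L1/L2 = -/HF/- → run H
t=25: L0/L1/L2 = -/HF/- → run H
t=26: L0/L1/L2 = -/F/- → run F
t=27: (idle)
t=28: (idle)
t=29: (idle)

context switches = 10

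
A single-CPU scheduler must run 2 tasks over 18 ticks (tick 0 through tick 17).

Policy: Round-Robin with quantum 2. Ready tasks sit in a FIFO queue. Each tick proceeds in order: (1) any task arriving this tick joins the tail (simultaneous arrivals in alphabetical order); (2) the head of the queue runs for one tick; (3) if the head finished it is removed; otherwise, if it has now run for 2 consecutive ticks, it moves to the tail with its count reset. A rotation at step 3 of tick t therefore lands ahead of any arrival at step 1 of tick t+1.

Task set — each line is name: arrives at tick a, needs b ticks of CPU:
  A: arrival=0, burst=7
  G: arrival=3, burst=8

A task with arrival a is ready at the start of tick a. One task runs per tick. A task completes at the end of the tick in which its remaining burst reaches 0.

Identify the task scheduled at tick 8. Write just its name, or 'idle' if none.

t=0: queue=[A] q_used=0 → run A
t=1: queue=[A] q_used=1 → run A
t=2: queue=[A] q_used=0 → run A
t=3: queue=[A,G] q_used=1 → run A
t=4: queue=[G,A] q_used=0 → run G
t=5: queue=[G,A] q_used=1 → run G
t=6: queue=[A,G] q_used=0 → run A
t=7: queue=[A,G] q_used=1 → run A
t=8: queue=[G,A] q_used=0 → run G
t=9: queue=[G,A] q_used=1 → run G
t=10: queue=[A,G] q_used=0 → run A
t=11: queue=[G] q_used=0 → run G
t=12: queue=[G] q_used=1 → run G
t=13: queue=[G] q_used=0 → run G
t=14: queue=[G] q_used=1 → run G
t=15: (idle)
t=16: (idle)
t=17: (idle)

running at tick 8 = G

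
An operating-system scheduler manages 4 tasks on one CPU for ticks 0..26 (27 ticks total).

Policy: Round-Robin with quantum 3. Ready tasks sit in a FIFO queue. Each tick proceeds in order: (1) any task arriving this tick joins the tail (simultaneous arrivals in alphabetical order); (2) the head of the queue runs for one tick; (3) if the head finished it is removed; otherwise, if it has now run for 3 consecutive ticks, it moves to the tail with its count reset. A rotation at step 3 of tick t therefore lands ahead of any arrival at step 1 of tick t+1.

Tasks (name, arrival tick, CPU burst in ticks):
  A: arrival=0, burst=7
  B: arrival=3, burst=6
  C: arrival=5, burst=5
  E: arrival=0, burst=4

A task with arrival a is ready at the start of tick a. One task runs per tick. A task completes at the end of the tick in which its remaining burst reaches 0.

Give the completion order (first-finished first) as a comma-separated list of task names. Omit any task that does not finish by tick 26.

completion order = E, A, B, C

t=0: queue=[A,E] q_used=0 → run A
t=1: queue=[A,E] q_used=1 → run A
t=2: queue=[A,E] q_used=2 → run A
t=3: queue=[E,A,B] q_used=0 → run E
t=4: queue=[E,A,B] q_used=1 → run E
t=5: queue=[E,A,B,C] q_used=2 → run E
t=6: queue=[A,B,C,E] q_used=0 → run A
t=7: queue=[A,B,C,E] q_used=1 → run A
t=8: queue=[A,B,C,E] q_used=2 → run A
t=9: queue=[B,C,E,A] q_used=0 → run B
t=10: queue=[B,C,E,A] q_used=1 → run B
t=11: queue=[B,C,E,A] q_used=2 → run B
t=12: queue=[C,E,A,B] q_used=0 → run C
t=13: queue=[C,E,A,B] q_used=1 → run C
t=14: queue=[C,E,A,B] q_used=2 → run C
t=15: queue=[E,A,B,C] q_used=0 → run E
t=16: queue=[A,B,C] q_used=0 → run A
t=17: queue=[B,C] q_used=0 → run B
t=18: queue=[B,C] q_used=1 → run B
t=19: queue=[B,C] q_used=2 → run B
t=20: queue=[C] q_used=0 → run C
t=21: queue=[C] q_used=1 → run C
t=22: (idle)
t=23: (idle)
t=24: (idle)
t=25: (idle)
t=26: (idle)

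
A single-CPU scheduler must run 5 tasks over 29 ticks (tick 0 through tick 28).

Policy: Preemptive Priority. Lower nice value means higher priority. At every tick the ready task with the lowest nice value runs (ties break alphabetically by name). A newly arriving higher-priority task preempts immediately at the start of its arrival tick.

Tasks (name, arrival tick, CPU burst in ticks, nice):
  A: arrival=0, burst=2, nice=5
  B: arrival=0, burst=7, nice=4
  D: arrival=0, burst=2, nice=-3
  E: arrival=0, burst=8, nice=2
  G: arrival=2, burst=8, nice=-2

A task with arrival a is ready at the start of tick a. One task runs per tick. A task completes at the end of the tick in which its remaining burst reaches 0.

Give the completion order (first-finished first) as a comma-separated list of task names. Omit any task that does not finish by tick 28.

completion order = D, G, E, B, A

t=0: ready={A,B,D,E} → run D
t=1: ready={A,B,D,E} → run D
t=2: ready={A,B,E,G} → run G
t=3: ready={A,B,E,G} → run G
t=4: ready={A,B,E,G} → run G
t=5: ready={A,B,E,G} → run G
t=6: ready={A,B,E,G} → run G
t=7: ready={A,B,E,G} → run G
t=8: ready={A,B,E,G} → run G
t=9: ready={A,B,E,G} → run G
t=10: ready={A,B,E} → run E
t=11: ready={A,B,E} → run E
t=12: ready={A,B,E} → run E
t=13: ready={A,B,E} → run E
t=14: ready={A,B,E} → run E
t=15: ready={A,B,E} → run E
t=16: ready={A,B,E} → run E
t=17: ready={A,B,E} → run E
t=18: ready={A,B} → run B
t=19: ready={A,B} → run B
t=20: ready={A,B} → run B
t=21: ready={A,B} → run B
t=22: ready={A,B} → run B
t=23: ready={A,B} → run B
t=24: ready={A,B} → run B
t=25: ready={A} → run A
t=26: ready={A} → run A
t=27: (idle)
t=28: (idle)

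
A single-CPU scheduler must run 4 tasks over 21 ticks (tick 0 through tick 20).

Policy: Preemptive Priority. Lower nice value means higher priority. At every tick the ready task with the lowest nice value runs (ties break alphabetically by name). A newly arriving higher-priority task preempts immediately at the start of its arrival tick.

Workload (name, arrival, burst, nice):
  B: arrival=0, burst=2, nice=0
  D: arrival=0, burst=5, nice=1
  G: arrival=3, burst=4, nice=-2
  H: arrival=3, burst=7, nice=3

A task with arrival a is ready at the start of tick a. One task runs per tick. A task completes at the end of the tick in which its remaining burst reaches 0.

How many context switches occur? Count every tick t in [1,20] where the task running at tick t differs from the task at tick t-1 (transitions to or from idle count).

context switches = 5

t=0: ready={B,D} → run B
t=1: ready={B,D} → run B
t=2: ready={D} → run D
t=3: ready={D,G,H} → run G
t=4: ready={D,G,H} → run G
t=5: ready={D,G,H} → run G
t=6: ready={D,G,H} → run G
t=7: ready={D,H} → run D
t=8: ready={D,H} → run D
t=9: ready={D,H} → run D
t=10: ready={D,H} → run D
t=11: ready={H} → run H
t=12: ready={H} → run H
t=13: ready={H} → run H
t=14: ready={H} → run H
t=15: ready={H} → run H
t=16: ready={H} → run H
t=17: ready={H} → run H
t=18: (idle)
t=19: (idle)
t=20: (idle)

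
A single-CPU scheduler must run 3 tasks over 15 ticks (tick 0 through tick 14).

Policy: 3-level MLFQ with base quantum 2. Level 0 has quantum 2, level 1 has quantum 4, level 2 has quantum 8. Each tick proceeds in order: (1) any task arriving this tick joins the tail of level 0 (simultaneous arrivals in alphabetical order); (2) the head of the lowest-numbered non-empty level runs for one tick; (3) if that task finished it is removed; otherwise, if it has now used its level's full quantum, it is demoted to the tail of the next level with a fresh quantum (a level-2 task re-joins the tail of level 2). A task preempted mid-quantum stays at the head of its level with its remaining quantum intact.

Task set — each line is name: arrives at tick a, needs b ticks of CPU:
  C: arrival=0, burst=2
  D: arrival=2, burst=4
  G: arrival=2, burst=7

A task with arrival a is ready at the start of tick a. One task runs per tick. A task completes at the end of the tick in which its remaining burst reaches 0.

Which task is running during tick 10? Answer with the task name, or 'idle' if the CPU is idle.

running at tick 10 = G

t=0: L0/L1/L2 = C/-/- → run C
t=1: L0/L1/L2 = C/-/- → run C
t=2: L0/L1/L2 = DG/-/- → run D
t=3: L0/L1/L2 = DG/-/- → run D
t=4: L0/L1/L2 = G/D/- → run G
t=5: L0/L1/L2 = G/D/- → run G
t=6: L0/L1/L2 = -/DG/- → run D
t=7: L0/L1/L2 = -/DG/- → run D
t=8: L0/L1/L2 = -/G/- → run G
t=9: L0/L1/L2 = -/G/- → run G
t=10: L0/L1/L2 = -/G/- → run G
t=11: L0/L1/L2 = -/G/- → run G
t=12: L0/L1/L2 = -/-/G → run G
t=13: (idle)
t=14: (idle)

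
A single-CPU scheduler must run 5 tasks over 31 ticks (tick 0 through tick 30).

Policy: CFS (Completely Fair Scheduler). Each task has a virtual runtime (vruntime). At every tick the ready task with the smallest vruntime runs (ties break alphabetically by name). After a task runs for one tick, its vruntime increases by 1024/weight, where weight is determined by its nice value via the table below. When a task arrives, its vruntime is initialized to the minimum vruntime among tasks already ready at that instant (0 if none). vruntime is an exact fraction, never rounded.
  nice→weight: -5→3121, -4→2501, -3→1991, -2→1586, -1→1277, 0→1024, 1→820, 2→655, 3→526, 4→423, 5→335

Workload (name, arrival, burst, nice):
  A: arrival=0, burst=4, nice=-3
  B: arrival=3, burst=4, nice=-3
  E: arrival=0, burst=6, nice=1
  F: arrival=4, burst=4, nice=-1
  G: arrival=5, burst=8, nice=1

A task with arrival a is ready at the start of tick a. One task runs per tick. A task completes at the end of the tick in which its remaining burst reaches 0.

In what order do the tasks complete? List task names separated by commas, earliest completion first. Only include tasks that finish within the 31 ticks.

t=0: vr[A=0 E=0] → run A
t=1: vr[A=1024/1991 E=0] → run E
t=2: vr[A=1024/1991 E=256/205] → run A
t=3: vr[A=2048/1991 B=2048/1991 E=256/205] → run A
t=4: vr[A=3072/1991 B=2048/1991 E=256/205 F=2048/1991] → run B
t=5: vr[A=3072/1991 B=3072/1991 E=256/205 F=2048/1991 G=2048/1991] → run F
t=6: vr[A=3072/1991 B=3072/1991 E=256/205 F=4654080/2542507 G=2048/1991] → run G
t=7: vr[A=3072/1991 B=3072/1991 E=256/205 F=4654080/2542507 G=929536/408155] → run E
t=8: vr[A=3072/1991 B=3072/1991 E=512/205 F=4654080/2542507 G=929536/408155] → run A
t=9: vr[B=3072/1991 E=512/205 F=4654080/2542507 G=929536/408155] → run B
t=10: vr[B=4096/1991 E=512/205 F=4654080/2542507 G=929536/408155] → run F
t=11: vr[B=4096/1991 E=512/205 F=6692864/2542507 G=929536/408155] → run B
t=12: vr[B=5120/1991 E=512/205 F=6692864/2542507 G=929536/408155] → run G
t=13: vr[B=5120/1991 E=512/205 F=6692864/2542507 G=1439232/408155] → run E
t=14: vr[B=5120/1991 E=768/205 F=6692864/2542507 G=1439232/408155] → run B
t=15: vr[E=768/205 F=6692864/2542507 G=1439232/408155] → run F
t=16: vr[E=768/205 F=8731648/2542507 G=1439232/408155] → run F
t=17: vr[E=768/205 G=1439232/408155] → run G
t=18: vr[E=768/205 G=1948928/408155] → run E
t=19: vr[E=1024/205 G=1948928/408155] → run G
t=20: vr[E=1024/205 G=2458624/408155] → run E
t=21: vr[E=256/41 G=2458624/408155] → run G
t=22: vr[E=256/41 G=593664/81631] → run E
t=23: vr[G=593664/81631] → run G
t=24: vr[G=3478016/408155] → run G
t=25: vr[G=3987712/408155] → run G
t=26: (idle)
t=27: (idle)
t=28: (idle)
t=29: (idle)
t=30: (idle)

completion order = A, B, F, E, G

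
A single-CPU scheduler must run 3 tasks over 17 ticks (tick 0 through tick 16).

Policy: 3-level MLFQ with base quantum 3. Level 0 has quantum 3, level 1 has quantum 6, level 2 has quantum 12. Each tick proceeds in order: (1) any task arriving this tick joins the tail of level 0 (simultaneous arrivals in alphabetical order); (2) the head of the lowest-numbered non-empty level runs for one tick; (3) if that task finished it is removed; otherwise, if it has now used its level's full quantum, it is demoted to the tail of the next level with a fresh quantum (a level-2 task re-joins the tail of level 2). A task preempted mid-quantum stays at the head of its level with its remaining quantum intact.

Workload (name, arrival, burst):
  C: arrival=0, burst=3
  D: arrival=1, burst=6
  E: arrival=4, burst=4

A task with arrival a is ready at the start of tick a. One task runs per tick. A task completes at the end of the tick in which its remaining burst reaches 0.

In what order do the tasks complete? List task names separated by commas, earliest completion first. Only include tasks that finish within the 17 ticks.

t=0: L0/L1/L2 = C/-/- → run C
t=1: L0/L1/L2 = CD/-/- → run C
t=2: L0/L1/L2 = CD/-/- → run C
t=3: L0/L1/L2 = D/-/- → run D
t=4: L0/L1/L2 = DE/-/- → run D
t=5: L0/L1/L2 = DE/-/- → run D
t=6: L0/L1/L2 = E/D/- → run E
t=7: L0/L1/L2 = E/D/- → run E
t=8: L0/L1/L2 = E/D/- → run E
t=9: L0/L1/L2 = -/DE/- → run D
t=10: L0/L1/L2 = -/DE/- → run D
t=11: L0/L1/L2 = -/DE/- → run D
t=12: L0/L1/L2 = -/E/- → run E
t=13: (idle)
t=14: (idle)
t=15: (idle)
t=16: (idle)

completion order = C, D, E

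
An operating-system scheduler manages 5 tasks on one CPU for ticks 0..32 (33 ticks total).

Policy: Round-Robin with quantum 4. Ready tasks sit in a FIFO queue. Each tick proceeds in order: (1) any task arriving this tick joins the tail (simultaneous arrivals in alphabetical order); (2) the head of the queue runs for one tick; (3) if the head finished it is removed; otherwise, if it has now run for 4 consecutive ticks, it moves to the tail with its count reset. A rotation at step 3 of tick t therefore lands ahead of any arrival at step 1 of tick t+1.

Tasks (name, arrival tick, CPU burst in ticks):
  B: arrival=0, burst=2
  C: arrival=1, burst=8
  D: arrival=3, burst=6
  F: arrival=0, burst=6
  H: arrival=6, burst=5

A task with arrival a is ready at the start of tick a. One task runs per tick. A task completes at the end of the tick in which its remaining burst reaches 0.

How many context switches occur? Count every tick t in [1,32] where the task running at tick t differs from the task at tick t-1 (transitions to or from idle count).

context switches = 9

t=0: queue=[B,F] q_used=0 → run B
t=1: queue=[B,F,C] q_used=1 → run B
t=2: queue=[F,C] q_used=0 → run F
t=3: queue=[F,C,D] q_used=1 → run F
t=4: queue=[F,C,D] q_used=2 → run F
t=5: queue=[F,C,D] q_used=3 → run F
t=6: queue=[C,D,F,H] q_used=0 → run C
t=7: queue=[C,D,F,H] q_used=1 → run C
t=8: queue=[C,D,F,H] q_used=2 → run C
t=9: queue=[C,D,F,H] q_used=3 → run C
t=10: queue=[D,F,H,C] q_used=0 → run D
t=11: queue=[D,F,H,C] q_used=1 → run D
t=12: queue=[D,F,H,C] q_used=2 → run D
t=13: queue=[D,F,H,C] q_used=3 → run D
t=14: queue=[F,H,C,D] q_used=0 → run F
t=15: queue=[F,H,C,D] q_used=1 → run F
t=16: queue=[H,C,D] q_used=0 → run H
t=17: queue=[H,C,D] q_used=1 → run H
t=18: queue=[H,C,D] q_used=2 → run H
t=19: queue=[H,C,D] q_used=3 → run H
t=20: queue=[C,D,H] q_used=0 → run C
t=21: queue=[C,D,H] q_used=1 → run C
t=22: queue=[C,D,H] q_used=2 → run C
t=23: queue=[C,D,H] q_used=3 → run C
t=24: queue=[D,H] q_used=0 → run D
t=25: queue=[D,H] q_used=1 → run D
t=26: queue=[H] q_used=0 → run H
t=27: (idle)
t=28: (idle)
t=29: (idle)
t=30: (idle)
t=31: (idle)
t=32: (idle)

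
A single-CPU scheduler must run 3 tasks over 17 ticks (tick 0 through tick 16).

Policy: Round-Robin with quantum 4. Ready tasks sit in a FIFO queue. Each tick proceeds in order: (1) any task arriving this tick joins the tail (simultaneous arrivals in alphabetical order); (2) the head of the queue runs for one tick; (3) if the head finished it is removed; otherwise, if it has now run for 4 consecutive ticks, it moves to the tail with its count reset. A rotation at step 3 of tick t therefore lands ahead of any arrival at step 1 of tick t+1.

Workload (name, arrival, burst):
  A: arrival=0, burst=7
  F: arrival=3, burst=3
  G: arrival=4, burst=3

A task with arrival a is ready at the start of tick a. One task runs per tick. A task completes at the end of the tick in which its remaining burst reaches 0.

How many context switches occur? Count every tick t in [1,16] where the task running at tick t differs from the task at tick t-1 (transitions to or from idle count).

context switches = 4

t=0: queue=[A] q_used=0 → run A
t=1: queue=[A] q_used=1 → run A
t=2: queue=[A] q_used=2 → run A
t=3: queue=[A,F] q_used=3 → run A
t=4: queue=[F,A,G] q_used=0 → run F
t=5: queue=[F,A,G] q_used=1 → run F
t=6: queue=[F,A,G] q_used=2 → run F
t=7: queue=[A,G] q_used=0 → run A
t=8: queue=[A,G] q_used=1 → run A
t=9: queue=[A,G] q_used=2 → run A
t=10: queue=[G] q_used=0 → run G
t=11: queue=[G] q_used=1 → run G
t=12: queue=[G] q_used=2 → run G
t=13: (idle)
t=14: (idle)
t=15: (idle)
t=16: (idle)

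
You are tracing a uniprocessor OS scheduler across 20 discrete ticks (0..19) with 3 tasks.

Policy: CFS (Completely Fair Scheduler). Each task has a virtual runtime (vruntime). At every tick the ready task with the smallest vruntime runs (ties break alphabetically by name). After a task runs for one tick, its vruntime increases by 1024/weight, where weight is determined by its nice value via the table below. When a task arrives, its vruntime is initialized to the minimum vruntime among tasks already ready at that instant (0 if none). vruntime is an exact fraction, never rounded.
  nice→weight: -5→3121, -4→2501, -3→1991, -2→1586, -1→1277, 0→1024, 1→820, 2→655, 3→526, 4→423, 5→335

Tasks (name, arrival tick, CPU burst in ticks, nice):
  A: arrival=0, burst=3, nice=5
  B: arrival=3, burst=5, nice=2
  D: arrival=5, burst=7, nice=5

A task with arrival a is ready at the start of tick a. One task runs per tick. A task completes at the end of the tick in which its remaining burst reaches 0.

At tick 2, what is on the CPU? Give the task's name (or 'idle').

running at tick 2 = A

t=0: vr[A=0] → run A
t=1: vr[A=1024/335] → run A
t=2: vr[A=2048/335] → run A
t=3: vr[B=0] → run B
t=4: vr[B=1024/655] → run B
t=5: vr[B=2048/655 D=2048/655] → run B
t=6: vr[B=3072/655 D=2048/655] → run D
t=7: vr[B=3072/655 D=54272/8777] → run B
t=8: vr[B=4096/655 D=54272/8777] → run D
t=9: vr[B=4096/655 D=405504/43885] → run B
t=10: vr[D=405504/43885] → run D
t=11: vr[D=539648/43885] → run D
t=12: vr[D=673792/43885] → run D
t=13: vr[D=807936/43885] → run D
t=14: vr[D=188416/8777] → run D
t=15: (idle)
t=16: (idle)
t=17: (idle)
t=18: (idle)
t=19: (idle)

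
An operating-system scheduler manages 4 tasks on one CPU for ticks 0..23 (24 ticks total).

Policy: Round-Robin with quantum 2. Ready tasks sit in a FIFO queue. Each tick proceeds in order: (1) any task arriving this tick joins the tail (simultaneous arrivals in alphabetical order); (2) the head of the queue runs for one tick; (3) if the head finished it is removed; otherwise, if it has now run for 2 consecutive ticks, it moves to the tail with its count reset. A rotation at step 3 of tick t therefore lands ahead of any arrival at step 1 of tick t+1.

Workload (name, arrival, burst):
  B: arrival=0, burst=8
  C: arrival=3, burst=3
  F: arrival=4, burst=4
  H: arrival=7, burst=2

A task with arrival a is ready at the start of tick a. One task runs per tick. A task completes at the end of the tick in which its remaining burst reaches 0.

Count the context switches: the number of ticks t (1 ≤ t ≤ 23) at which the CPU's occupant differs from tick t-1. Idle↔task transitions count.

t=0: queue=[B] q_used=0 → run B
t=1: queue=[B] q_used=1 → run B
t=2: queue=[B] q_used=0 → run B
t=3: queue=[B,C] q_used=1 → run B
t=4: queue=[C,B,F] q_used=0 → run C
t=5: queue=[C,B,F] q_used=1 → run C
t=6: queue=[B,F,C] q_used=0 → run B
t=7: queue=[B,F,C,H] q_used=1 → run B
t=8: queue=[F,C,H,B] q_used=0 → run F
t=9: queue=[F,C,H,B] q_used=1 → run F
t=10: queue=[C,H,B,F] q_used=0 → run C
t=11: queue=[H,B,F] q_used=0 → run H
t=12: queue=[H,B,F] q_used=1 → run H
t=13: queue=[B,F] q_used=0 → run B
t=14: queue=[B,F] q_used=1 → run B
t=15: queue=[F] q_used=0 → run F
t=16: queue=[F] q_used=1 → run F
t=17: (idle)
t=18: (idle)
t=19: (idle)
t=20: (idle)
t=21: (idle)
t=22: (idle)
t=23: (idle)

context switches = 8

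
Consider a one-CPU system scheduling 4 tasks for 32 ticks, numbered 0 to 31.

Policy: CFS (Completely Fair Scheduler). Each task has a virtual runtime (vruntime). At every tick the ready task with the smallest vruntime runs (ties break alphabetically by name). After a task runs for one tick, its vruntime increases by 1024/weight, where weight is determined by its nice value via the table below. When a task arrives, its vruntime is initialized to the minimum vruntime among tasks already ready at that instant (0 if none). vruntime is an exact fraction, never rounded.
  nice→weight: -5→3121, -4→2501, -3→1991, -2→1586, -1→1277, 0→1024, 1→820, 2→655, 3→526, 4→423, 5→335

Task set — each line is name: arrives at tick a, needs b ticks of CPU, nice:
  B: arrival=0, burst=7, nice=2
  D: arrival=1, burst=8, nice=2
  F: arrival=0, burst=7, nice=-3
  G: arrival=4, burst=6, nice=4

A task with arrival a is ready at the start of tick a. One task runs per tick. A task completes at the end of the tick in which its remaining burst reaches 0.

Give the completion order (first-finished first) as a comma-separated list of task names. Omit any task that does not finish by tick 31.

t=0: vr[B=0 F=0] → run B
t=1: vr[B=1024/655 D=0 F=0] → run D
t=2: vr[B=1024/655 D=1024/655 F=0] → run F
t=3: vr[B=1024/655 D=1024/655 F=1024/1991] → run F
t=4: vr[B=1024/655 D=1024/655 F=2048/1991 G=2048/1991] → run F
t=5: vr[B=1024/655 D=1024/655 F=3072/1991 G=2048/1991] → run G
t=6: vr[B=1024/655 D=1024/655 F=3072/1991 G=2905088/842193] → run F
t=7: vr[B=1024/655 D=1024/655 F=4096/1991 G=2905088/842193] → run B
t=8: vr[B=2048/655 D=1024/655 F=4096/1991 G=2905088/842193] → run D
t=9: vr[B=2048/655 D=2048/655 F=4096/1991 G=2905088/842193] → run F
t=10: vr[B=2048/655 D=2048/655 F=5120/1991 G=2905088/842193] → run F
t=11: vr[B=2048/655 D=2048/655 F=6144/1991 G=2905088/842193] → run F
t=12: vr[B=2048/655 D=2048/655 G=2905088/842193] → run B
t=13: vr[B=3072/655 D=2048/655 G=2905088/842193] → run D
t=14: vr[B=3072/655 D=3072/655 G=2905088/842193] → run G
t=15: vr[B=3072/655 D=3072/655 G=4943872/842193] → run B
t=16: vr[B=4096/655 D=3072/655 G=4943872/842193] → run D
t=17: vr[B=4096/655 D=4096/655 G=4943872/842193] → run G
t=18: vr[B=4096/655 D=4096/655 G=2327552/280731] → run B
t=19: vr[B=1024/131 D=4096/655 G=2327552/280731] → run D
t=20: vr[B=1024/131 D=1024/131 G=2327552/280731] → run B
t=21: vr[B=6144/655 D=1024/131 G=2327552/280731] → run D
t=22: vr[B=6144/655 D=6144/655 G=2327552/280731] → run G
t=23: vr[B=6144/655 D=6144/655 G=9021440/842193] → run B
t=24: vr[D=6144/655 G=9021440/842193] → run D
t=25: vr[D=7168/655 G=9021440/842193] → run G
t=26: vr[D=7168/655 G=11060224/842193] → run D
t=27: vr[G=11060224/842193] → run G
t=28: (idle)
t=29: (idle)
t=30: (idle)
t=31: (idle)

completion order = F, B, D, G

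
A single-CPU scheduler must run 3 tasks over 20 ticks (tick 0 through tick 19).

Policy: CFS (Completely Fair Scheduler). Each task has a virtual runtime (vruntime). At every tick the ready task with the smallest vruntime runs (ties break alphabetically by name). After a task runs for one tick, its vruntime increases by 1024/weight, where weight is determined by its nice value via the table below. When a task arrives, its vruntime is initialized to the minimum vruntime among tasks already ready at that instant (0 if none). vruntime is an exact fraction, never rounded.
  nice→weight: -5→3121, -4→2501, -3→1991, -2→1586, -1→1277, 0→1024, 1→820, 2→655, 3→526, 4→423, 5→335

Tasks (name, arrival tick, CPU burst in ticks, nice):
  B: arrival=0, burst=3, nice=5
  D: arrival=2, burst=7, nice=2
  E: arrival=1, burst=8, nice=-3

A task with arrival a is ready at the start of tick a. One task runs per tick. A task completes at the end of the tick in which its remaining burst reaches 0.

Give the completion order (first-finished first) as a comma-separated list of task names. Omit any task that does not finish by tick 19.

completion order = B, E, D

t=0: vr[B=0] → run B
t=1: vr[B=1024/335 E=1024/335] → run B
t=2: vr[B=2048/335 D=1024/335 E=1024/335] → run D
t=3: vr[B=2048/335 D=202752/43885 E=1024/335] → run E
t=4: vr[B=2048/335 D=202752/43885 E=2381824/666985] → run E
t=5: vr[B=2048/335 D=202752/43885 E=2724864/666985] → run E
t=6: vr[B=2048/335 D=202752/43885 E=3067904/666985] → run E
t=7: vr[B=2048/335 D=202752/43885 E=3410944/666985] → run D
t=8: vr[B=2048/335 D=54272/8777 E=3410944/666985] → run E
t=9: vr[B=2048/335 D=54272/8777 E=3753984/666985] → run E
t=10: vr[B=2048/335 D=54272/8777 E=4097024/666985] → run B
t=11: vr[D=54272/8777 E=4097024/666985] → run E
t=12: vr[D=54272/8777 E=4440064/666985] → run D
t=13: vr[D=339968/43885 E=4440064/666985] → run E
t=14: vr[D=339968/43885] → run D
t=15: vr[D=408576/43885] → run D
t=16: vr[D=477184/43885] → run D
t=17: vr[D=545792/43885] → run D
t=18: (idle)
t=19: (idle)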